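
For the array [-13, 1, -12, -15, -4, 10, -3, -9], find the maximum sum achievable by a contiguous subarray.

Using Kadane's algorithm on [-13, 1, -12, -15, -4, 10, -3, -9]:

Scanning through the array:
Position 1 (value 1): max_ending_here = 1, max_so_far = 1
Position 2 (value -12): max_ending_here = -11, max_so_far = 1
Position 3 (value -15): max_ending_here = -15, max_so_far = 1
Position 4 (value -4): max_ending_here = -4, max_so_far = 1
Position 5 (value 10): max_ending_here = 10, max_so_far = 10
Position 6 (value -3): max_ending_here = 7, max_so_far = 10
Position 7 (value -9): max_ending_here = -2, max_so_far = 10

Maximum subarray: [10]
Maximum sum: 10

The maximum subarray is [10] with sum 10. This subarray runs from index 5 to index 5.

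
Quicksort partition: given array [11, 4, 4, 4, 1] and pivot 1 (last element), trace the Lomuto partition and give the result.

Lomuto partition with pivot = 1:

Initial array: [11, 4, 4, 4, 1]

arr[0]=11 > 1: no swap
arr[1]=4 > 1: no swap
arr[2]=4 > 1: no swap
arr[3]=4 > 1: no swap

Place pivot at position 0: [1, 4, 4, 4, 11]
Pivot position: 0

After partitioning with pivot 1, the array becomes [1, 4, 4, 4, 11]. The pivot is placed at index 0. All elements to the left of the pivot are <= 1, and all elements to the right are > 1.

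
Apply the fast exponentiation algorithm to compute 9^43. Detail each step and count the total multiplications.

Computing 9^43 by squaring (build up from 9^1; each line after the first costs one multiplication):

9^1 = 9
9^2 = (9^1)^2 = 9^2 = 81
9^4 = (9^2)^2 = 81^2 = 6561
9^5 = 9 * 9^4 = 9 * 6561 = 59049
9^10 = (9^5)^2 = 59049^2 = 3486784401
9^20 = (9^10)^2 = 3486784401^2 = 12157665459056928801
9^21 = 9 * 9^20 = 9 * 12157665459056928801 = 109418989131512359209
9^42 = (9^21)^2 = 109418989131512359209^2 = 11972515182562019788602740026717047105681
9^43 = 9 * 9^42 = 9 * 11972515182562019788602740026717047105681 = 107752636643058178097424660240453423951129

Result: 107752636643058178097424660240453423951129
Multiplications needed: 8 (8 lines after 9^1)

9^43 = 107752636643058178097424660240453423951129. Using exponentiation by squaring, this requires 8 multiplications. The key idea: if the exponent is even, square the half-power; if odd, multiply by the base once.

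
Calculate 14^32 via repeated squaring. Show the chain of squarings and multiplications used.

Computing 14^32 by squaring (build up from 14^1; each line after the first costs one multiplication):

14^1 = 14
14^2 = (14^1)^2 = 14^2 = 196
14^4 = (14^2)^2 = 196^2 = 38416
14^8 = (14^4)^2 = 38416^2 = 1475789056
14^16 = (14^8)^2 = 1475789056^2 = 2177953337809371136
14^32 = (14^16)^2 = 2177953337809371136^2 = 4743480741674980702700443299789930496

Result: 4743480741674980702700443299789930496
Multiplications needed: 5 (5 lines after 14^1)

14^32 = 4743480741674980702700443299789930496. Using exponentiation by squaring, this requires 5 multiplications. The key idea: if the exponent is even, square the half-power; if odd, multiply by the base once.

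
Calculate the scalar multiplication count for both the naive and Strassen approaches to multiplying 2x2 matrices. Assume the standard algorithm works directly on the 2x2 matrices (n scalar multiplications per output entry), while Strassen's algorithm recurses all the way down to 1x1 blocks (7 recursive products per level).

Matrix multiplication for 2x2 matrices:

Standard algorithm: 2^3 = 8 multiplications
Strassen's algorithm: 7^(log2(2)) = 7^1 = 7 multiplications
Savings: 8 - 7 = 1 multiplications

Standard: 8 multiplications (2^3). Strassen: 7 multiplications (7^1). Strassen reduces 8 recursive multiplications to 7 at each level.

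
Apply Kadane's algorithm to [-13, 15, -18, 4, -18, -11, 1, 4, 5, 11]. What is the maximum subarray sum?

Using Kadane's algorithm on [-13, 15, -18, 4, -18, -11, 1, 4, 5, 11]:

Scanning through the array:
Position 1 (value 15): max_ending_here = 15, max_so_far = 15
Position 2 (value -18): max_ending_here = -3, max_so_far = 15
Position 3 (value 4): max_ending_here = 4, max_so_far = 15
Position 4 (value -18): max_ending_here = -14, max_so_far = 15
Position 5 (value -11): max_ending_here = -11, max_so_far = 15
Position 6 (value 1): max_ending_here = 1, max_so_far = 15
Position 7 (value 4): max_ending_here = 5, max_so_far = 15
Position 8 (value 5): max_ending_here = 10, max_so_far = 15
Position 9 (value 11): max_ending_here = 21, max_so_far = 21

Maximum subarray: [1, 4, 5, 11]
Maximum sum: 21

The maximum subarray is [1, 4, 5, 11] with sum 21. This subarray runs from index 6 to index 9.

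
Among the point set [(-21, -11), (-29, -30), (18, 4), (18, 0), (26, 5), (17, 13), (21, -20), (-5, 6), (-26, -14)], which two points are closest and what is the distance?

Computing all pairwise distances among 9 points:

d((-21, -11), (-29, -30)) = 20.6155
d((-21, -11), (18, 4)) = 41.7852
d((-21, -11), (18, 0)) = 40.5216
d((-21, -11), (26, 5)) = 49.6488
d((-21, -11), (17, 13)) = 44.9444
d((-21, -11), (21, -20)) = 42.9535
d((-21, -11), (-5, 6)) = 23.3452
d((-21, -11), (-26, -14)) = 5.831
d((-29, -30), (18, 4)) = 58.0086
d((-29, -30), (18, 0)) = 55.7584
d((-29, -30), (26, 5)) = 65.192
d((-29, -30), (17, 13)) = 62.9682
d((-29, -30), (21, -20)) = 50.9902
d((-29, -30), (-5, 6)) = 43.2666
d((-29, -30), (-26, -14)) = 16.2788
d((18, 4), (18, 0)) = 4.0 <-- minimum
d((18, 4), (26, 5)) = 8.0623
d((18, 4), (17, 13)) = 9.0554
d((18, 4), (21, -20)) = 24.1868
d((18, 4), (-5, 6)) = 23.0868
d((18, 4), (-26, -14)) = 47.5395
d((18, 0), (26, 5)) = 9.434
d((18, 0), (17, 13)) = 13.0384
d((18, 0), (21, -20)) = 20.2237
d((18, 0), (-5, 6)) = 23.7697
d((18, 0), (-26, -14)) = 46.1736
d((26, 5), (17, 13)) = 12.0416
d((26, 5), (21, -20)) = 25.4951
d((26, 5), (-5, 6)) = 31.0161
d((26, 5), (-26, -14)) = 55.3624
d((17, 13), (21, -20)) = 33.2415
d((17, 13), (-5, 6)) = 23.0868
d((17, 13), (-26, -14)) = 50.774
d((21, -20), (-5, 6)) = 36.7696
d((21, -20), (-26, -14)) = 47.3814
d((-5, 6), (-26, -14)) = 29.0

Closest pair: (18, 4) and (18, 0) with distance 4.0

The closest pair is (18, 4) and (18, 0) with Euclidean distance 4.0. For 9 points, brute-force pairwise comparison is shown above. For large n, the divide-and-conquer algorithm (sort by x, recurse on halves, check the dividing strip) achieves O(n log n).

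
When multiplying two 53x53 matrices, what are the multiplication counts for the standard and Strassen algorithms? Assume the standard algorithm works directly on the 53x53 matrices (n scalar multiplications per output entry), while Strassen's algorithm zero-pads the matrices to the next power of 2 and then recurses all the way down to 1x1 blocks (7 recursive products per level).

Matrix multiplication for 53x53 matrices:

Strassen's algorithm requires power-of-2 dimensions. Pad 53x53 to 64x64 (next power of 2).

Standard algorithm: 53^3 = 148877 multiplications
Strassen's algorithm: 7^(log2(64)) = 7^6 = 117649 multiplications
Savings: 148877 - 117649 = 31228 multiplications

Standard: 148877 multiplications (53^3). Strassen: 117649 multiplications (7^6, after padding to 64x64). Strassen reduces 8 recursive multiplications to 7 at each level.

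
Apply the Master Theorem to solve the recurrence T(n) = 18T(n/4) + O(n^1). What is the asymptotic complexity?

Master Theorem for T(n) = 18T(n/4) + O(n^1):

a = 18, b = 4, c = 1
log_b(a) = log_4(18) = 2.0850

Case 1: c = 1 < log_4(18) = 2.0850
T(n) = O(n^(log_4 18))

For T(n) = 18T(n/4) + O(n^1): log_4(18) = 2.0850. This is Case 1 of the Master Theorem (c < log_b(a), work dominated by leaves), giving O(n^(log_4 18)).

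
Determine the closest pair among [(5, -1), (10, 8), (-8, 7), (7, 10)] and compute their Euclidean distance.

Computing all pairwise distances among 4 points:

d((5, -1), (10, 8)) = 10.2956
d((5, -1), (-8, 7)) = 15.2643
d((5, -1), (7, 10)) = 11.1803
d((10, 8), (-8, 7)) = 18.0278
d((10, 8), (7, 10)) = 3.6056 <-- minimum
d((-8, 7), (7, 10)) = 15.2971

Closest pair: (10, 8) and (7, 10) with distance 3.6056

The closest pair is (10, 8) and (7, 10) with Euclidean distance 3.6056. For 4 points, brute-force pairwise comparison is shown above. For large n, the divide-and-conquer algorithm (sort by x, recurse on halves, check the dividing strip) achieves O(n log n).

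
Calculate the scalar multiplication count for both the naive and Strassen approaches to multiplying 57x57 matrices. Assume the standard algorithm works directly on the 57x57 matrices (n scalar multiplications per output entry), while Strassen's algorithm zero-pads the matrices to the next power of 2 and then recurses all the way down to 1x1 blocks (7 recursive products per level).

Matrix multiplication for 57x57 matrices:

Strassen's algorithm requires power-of-2 dimensions. Pad 57x57 to 64x64 (next power of 2).

Standard algorithm: 57^3 = 185193 multiplications
Strassen's algorithm: 7^(log2(64)) = 7^6 = 117649 multiplications
Savings: 185193 - 117649 = 67544 multiplications

Standard: 185193 multiplications (57^3). Strassen: 117649 multiplications (7^6, after padding to 64x64). Strassen reduces 8 recursive multiplications to 7 at each level.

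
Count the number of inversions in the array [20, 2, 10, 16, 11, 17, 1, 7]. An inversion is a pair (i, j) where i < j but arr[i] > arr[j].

Finding inversions in [20, 2, 10, 16, 11, 17, 1, 7]:

(0, 1): arr[0]=20 > arr[1]=2
(0, 2): arr[0]=20 > arr[2]=10
(0, 3): arr[0]=20 > arr[3]=16
(0, 4): arr[0]=20 > arr[4]=11
(0, 5): arr[0]=20 > arr[5]=17
(0, 6): arr[0]=20 > arr[6]=1
(0, 7): arr[0]=20 > arr[7]=7
(1, 6): arr[1]=2 > arr[6]=1
(2, 6): arr[2]=10 > arr[6]=1
(2, 7): arr[2]=10 > arr[7]=7
(3, 4): arr[3]=16 > arr[4]=11
(3, 6): arr[3]=16 > arr[6]=1
(3, 7): arr[3]=16 > arr[7]=7
(4, 6): arr[4]=11 > arr[6]=1
(4, 7): arr[4]=11 > arr[7]=7
(5, 6): arr[5]=17 > arr[6]=1
(5, 7): arr[5]=17 > arr[7]=7

Total inversions: 17

The array has 17 inversion(s): (0,1), (0,2), (0,3), (0,4), (0,5), (0,6), (0,7), (1,6), (2,6), (2,7), (3,4), (3,6), (3,7), (4,6), (4,7), (5,6), (5,7). Each pair (i,j) satisfies i < j and arr[i] > arr[j].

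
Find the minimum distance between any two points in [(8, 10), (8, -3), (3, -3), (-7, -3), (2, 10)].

Computing all pairwise distances among 5 points:

d((8, 10), (8, -3)) = 13.0
d((8, 10), (3, -3)) = 13.9284
d((8, 10), (-7, -3)) = 19.8494
d((8, 10), (2, 10)) = 6.0
d((8, -3), (3, -3)) = 5.0 <-- minimum
d((8, -3), (-7, -3)) = 15.0
d((8, -3), (2, 10)) = 14.3178
d((3, -3), (-7, -3)) = 10.0
d((3, -3), (2, 10)) = 13.0384
d((-7, -3), (2, 10)) = 15.8114

Closest pair: (8, -3) and (3, -3) with distance 5.0

The closest pair is (8, -3) and (3, -3) with Euclidean distance 5.0. For 5 points, brute-force pairwise comparison is shown above. For large n, the divide-and-conquer algorithm (sort by x, recurse on halves, check the dividing strip) achieves O(n log n).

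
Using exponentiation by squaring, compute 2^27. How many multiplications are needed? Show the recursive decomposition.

Computing 2^27 by squaring (build up from 2^1; each line after the first costs one multiplication):

2^1 = 2
2^2 = (2^1)^2 = 2^2 = 4
2^3 = 2 * 2^2 = 2 * 4 = 8
2^6 = (2^3)^2 = 8^2 = 64
2^12 = (2^6)^2 = 64^2 = 4096
2^13 = 2 * 2^12 = 2 * 4096 = 8192
2^26 = (2^13)^2 = 8192^2 = 67108864
2^27 = 2 * 2^26 = 2 * 67108864 = 134217728

Result: 134217728
Multiplications needed: 7 (7 lines after 2^1)

2^27 = 134217728. Using exponentiation by squaring, this requires 7 multiplications. The key idea: if the exponent is even, square the half-power; if odd, multiply by the base once.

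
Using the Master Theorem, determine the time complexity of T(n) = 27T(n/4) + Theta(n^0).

Master Theorem for T(n) = 27T(n/4) + O(n^0):

a = 27, b = 4, c = 0
log_b(a) = log_4(27) = 2.3774

Case 1: c = 0 < log_4(27) = 2.3774
T(n) = O(n^(log_4 27))

For T(n) = 27T(n/4) + O(n^0): log_4(27) = 2.3774. This is Case 1 of the Master Theorem (c < log_b(a), work dominated by leaves), giving O(n^(log_4 27)).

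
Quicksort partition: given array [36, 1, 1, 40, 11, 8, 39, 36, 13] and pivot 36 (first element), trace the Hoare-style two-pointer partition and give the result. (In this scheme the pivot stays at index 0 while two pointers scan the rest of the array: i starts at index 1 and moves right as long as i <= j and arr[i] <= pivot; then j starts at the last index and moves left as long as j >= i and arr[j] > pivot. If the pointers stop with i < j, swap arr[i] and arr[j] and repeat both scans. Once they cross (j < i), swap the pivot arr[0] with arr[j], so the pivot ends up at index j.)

Hoare-style two-pointer partition with pivot = 36:

Initial array: [36, 1, 1, 40, 11, 8, 39, 36, 13]

Pointers start at i = 1, j = 8.
i stops at index 3 (arr[3]=40 > 36), j stops at index 8 (arr[8]=13 <= 36): swap arr[3] and arr[8], array becomes [36, 1, 1, 13, 11, 8, 39, 36, 40]
i stops at index 6 (arr[6]=39 > 36), j stops at index 7 (arr[7]=36 <= 36): swap arr[6] and arr[7], array becomes [36, 1, 1, 13, 11, 8, 36, 39, 40]
i ends at 7, j ends at 6: the pointers have crossed (j < i), so scanning stops.

Swap pivot arr[0] with arr[6] to place pivot at position 6: [36, 1, 1, 13, 11, 8, 36, 39, 40]
Pivot position: 6

After partitioning with pivot 36, the array becomes [36, 1, 1, 13, 11, 8, 36, 39, 40]. The pivot is placed at index 6. All elements to the left of the pivot are <= 36, and all elements to the right are > 36.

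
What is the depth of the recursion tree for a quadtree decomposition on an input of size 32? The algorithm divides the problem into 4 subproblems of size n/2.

For divide and conquer with division factor 2:

Problem sizes at each level:
Level 0: 32
Level 1: 16
Level 2: 8
Level 3: 4
Level 4: 2
Level 5: 1

The root is level 0 and the size-1 base case is level 5 (the tree spans levels 0 through 5, i.e. 6 levels counting the root), so the depth is the number of divisions: log_2(32) = 5

The recursion tree depth is log_2(32) = 5. At each level, the problem size is divided by 2, so it takes 5 divisions to reduce to a base case of size 1. The algorithm makes 4 recursive calls at each level.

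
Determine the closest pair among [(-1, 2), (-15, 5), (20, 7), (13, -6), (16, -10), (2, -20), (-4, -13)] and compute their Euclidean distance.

Computing all pairwise distances among 7 points:

d((-1, 2), (-15, 5)) = 14.3178
d((-1, 2), (20, 7)) = 21.587
d((-1, 2), (13, -6)) = 16.1245
d((-1, 2), (16, -10)) = 20.8087
d((-1, 2), (2, -20)) = 22.2036
d((-1, 2), (-4, -13)) = 15.2971
d((-15, 5), (20, 7)) = 35.0571
d((-15, 5), (13, -6)) = 30.0832
d((-15, 5), (16, -10)) = 34.4384
d((-15, 5), (2, -20)) = 30.2324
d((-15, 5), (-4, -13)) = 21.095
d((20, 7), (13, -6)) = 14.7648
d((20, 7), (16, -10)) = 17.4642
d((20, 7), (2, -20)) = 32.45
d((20, 7), (-4, -13)) = 31.241
d((13, -6), (16, -10)) = 5.0 <-- minimum
d((13, -6), (2, -20)) = 17.8045
d((13, -6), (-4, -13)) = 18.3848
d((16, -10), (2, -20)) = 17.2047
d((16, -10), (-4, -13)) = 20.2237
d((2, -20), (-4, -13)) = 9.2195

Closest pair: (13, -6) and (16, -10) with distance 5.0

The closest pair is (13, -6) and (16, -10) with Euclidean distance 5.0. For 7 points, brute-force pairwise comparison is shown above. For large n, the divide-and-conquer algorithm (sort by x, recurse on halves, check the dividing strip) achieves O(n log n).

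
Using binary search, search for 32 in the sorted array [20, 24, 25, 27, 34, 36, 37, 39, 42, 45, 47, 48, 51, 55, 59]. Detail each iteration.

Binary search for 32 in [20, 24, 25, 27, 34, 36, 37, 39, 42, 45, 47, 48, 51, 55, 59]:

lo=0, hi=14, mid=7, arr[mid]=39 -> 39 > 32, search left half
lo=0, hi=6, mid=3, arr[mid]=27 -> 27 < 32, search right half
lo=4, hi=6, mid=5, arr[mid]=36 -> 36 > 32, search left half
lo=4, hi=4, mid=4, arr[mid]=34 -> 34 > 32, search left half
lo=4 > hi=3, target 32 not found

Binary search determines that 32 is not in the array after 4 comparisons. The search space was exhausted without finding the target.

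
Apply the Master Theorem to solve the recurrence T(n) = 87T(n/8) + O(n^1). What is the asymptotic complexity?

Master Theorem for T(n) = 87T(n/8) + O(n^1):

a = 87, b = 8, c = 1
log_b(a) = log_8(87) = 2.1476

Case 1: c = 1 < log_8(87) = 2.1476
T(n) = O(n^(log_8 87))

For T(n) = 87T(n/8) + O(n^1): log_8(87) = 2.1476. This is Case 1 of the Master Theorem (c < log_b(a), work dominated by leaves), giving O(n^(log_8 87)).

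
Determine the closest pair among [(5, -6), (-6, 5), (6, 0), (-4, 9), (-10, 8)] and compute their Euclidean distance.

Computing all pairwise distances among 5 points:

d((5, -6), (-6, 5)) = 15.5563
d((5, -6), (6, 0)) = 6.0828
d((5, -6), (-4, 9)) = 17.4929
d((5, -6), (-10, 8)) = 20.5183
d((-6, 5), (6, 0)) = 13.0
d((-6, 5), (-4, 9)) = 4.4721 <-- minimum
d((-6, 5), (-10, 8)) = 5.0
d((6, 0), (-4, 9)) = 13.4536
d((6, 0), (-10, 8)) = 17.8885
d((-4, 9), (-10, 8)) = 6.0828

Closest pair: (-6, 5) and (-4, 9) with distance 4.4721

The closest pair is (-6, 5) and (-4, 9) with Euclidean distance 4.4721. For 5 points, brute-force pairwise comparison is shown above. For large n, the divide-and-conquer algorithm (sort by x, recurse on halves, check the dividing strip) achieves O(n log n).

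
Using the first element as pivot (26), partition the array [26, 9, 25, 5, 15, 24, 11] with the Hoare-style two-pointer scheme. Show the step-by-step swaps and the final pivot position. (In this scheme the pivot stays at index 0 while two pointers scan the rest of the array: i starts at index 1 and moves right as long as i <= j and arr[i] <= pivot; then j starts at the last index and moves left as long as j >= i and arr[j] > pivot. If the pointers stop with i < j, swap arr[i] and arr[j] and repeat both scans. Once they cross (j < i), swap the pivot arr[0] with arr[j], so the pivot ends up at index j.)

Hoare-style two-pointer partition with pivot = 26:

Initial array: [26, 9, 25, 5, 15, 24, 11]

Pointers start at i = 1, j = 6.
i ends at 7, j ends at 6: the pointers have crossed (j < i), so scanning stops.

Swap pivot arr[0] with arr[6] to place pivot at position 6: [11, 9, 25, 5, 15, 24, 26]
Pivot position: 6

After partitioning with pivot 26, the array becomes [11, 9, 25, 5, 15, 24, 26]. The pivot is placed at index 6. All elements to the left of the pivot are <= 26, and all elements to the right are > 26.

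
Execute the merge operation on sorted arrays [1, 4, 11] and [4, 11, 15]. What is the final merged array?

Merging process:

Compare 1 vs 4: take 1 from left. Merged: [1]
Compare 4 vs 4: take 4 from left. Merged: [1, 4]
Compare 11 vs 4: take 4 from right. Merged: [1, 4, 4]
Compare 11 vs 11: take 11 from left. Merged: [1, 4, 4, 11]
Append remaining from right: [11, 15]. Merged: [1, 4, 4, 11, 11, 15]

Final merged array: [1, 4, 4, 11, 11, 15]
Total comparisons: 4

The merged array is [1, 4, 4, 11, 11, 15], requiring 4 comparisons. The merge step runs in O(n) time where n is the total number of elements.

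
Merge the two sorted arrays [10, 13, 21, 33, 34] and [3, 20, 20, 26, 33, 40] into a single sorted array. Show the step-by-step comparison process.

Merging process:

Compare 10 vs 3: take 3 from right. Merged: [3]
Compare 10 vs 20: take 10 from left. Merged: [3, 10]
Compare 13 vs 20: take 13 from left. Merged: [3, 10, 13]
Compare 21 vs 20: take 20 from right. Merged: [3, 10, 13, 20]
Compare 21 vs 20: take 20 from right. Merged: [3, 10, 13, 20, 20]
Compare 21 vs 26: take 21 from left. Merged: [3, 10, 13, 20, 20, 21]
Compare 33 vs 26: take 26 from right. Merged: [3, 10, 13, 20, 20, 21, 26]
Compare 33 vs 33: take 33 from left. Merged: [3, 10, 13, 20, 20, 21, 26, 33]
Compare 34 vs 33: take 33 from right. Merged: [3, 10, 13, 20, 20, 21, 26, 33, 33]
Compare 34 vs 40: take 34 from left. Merged: [3, 10, 13, 20, 20, 21, 26, 33, 33, 34]
Append remaining from right: [40]. Merged: [3, 10, 13, 20, 20, 21, 26, 33, 33, 34, 40]

Final merged array: [3, 10, 13, 20, 20, 21, 26, 33, 33, 34, 40]
Total comparisons: 10

The merged array is [3, 10, 13, 20, 20, 21, 26, 33, 33, 34, 40], requiring 10 comparisons. The merge step runs in O(n) time where n is the total number of elements.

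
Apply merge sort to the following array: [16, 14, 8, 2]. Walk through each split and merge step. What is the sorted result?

Merge sort trace:

Split: [16, 14, 8, 2] -> [16, 14] and [8, 2]
  Split: [16, 14] -> [16] and [14]
  Merge: [16] + [14] -> [14, 16]
  Split: [8, 2] -> [8] and [2]
  Merge: [8] + [2] -> [2, 8]
Merge: [14, 16] + [2, 8] -> [2, 8, 14, 16]

Final sorted array: [2, 8, 14, 16]

The merge sort proceeds by recursively splitting the array and merging sorted halves.
After all merges, the sorted array is [2, 8, 14, 16].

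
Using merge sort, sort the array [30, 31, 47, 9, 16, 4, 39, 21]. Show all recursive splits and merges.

Merge sort trace:

Split: [30, 31, 47, 9, 16, 4, 39, 21] -> [30, 31, 47, 9] and [16, 4, 39, 21]
  Split: [30, 31, 47, 9] -> [30, 31] and [47, 9]
    Split: [30, 31] -> [30] and [31]
    Merge: [30] + [31] -> [30, 31]
    Split: [47, 9] -> [47] and [9]
    Merge: [47] + [9] -> [9, 47]
  Merge: [30, 31] + [9, 47] -> [9, 30, 31, 47]
  Split: [16, 4, 39, 21] -> [16, 4] and [39, 21]
    Split: [16, 4] -> [16] and [4]
    Merge: [16] + [4] -> [4, 16]
    Split: [39, 21] -> [39] and [21]
    Merge: [39] + [21] -> [21, 39]
  Merge: [4, 16] + [21, 39] -> [4, 16, 21, 39]
Merge: [9, 30, 31, 47] + [4, 16, 21, 39] -> [4, 9, 16, 21, 30, 31, 39, 47]

Final sorted array: [4, 9, 16, 21, 30, 31, 39, 47]

The merge sort proceeds by recursively splitting the array and merging sorted halves.
After all merges, the sorted array is [4, 9, 16, 21, 30, 31, 39, 47].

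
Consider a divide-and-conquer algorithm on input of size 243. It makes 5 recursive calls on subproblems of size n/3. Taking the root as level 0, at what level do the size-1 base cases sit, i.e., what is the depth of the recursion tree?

For divide and conquer with division factor 3:

Problem sizes at each level:
Level 0: 243
Level 1: 81
Level 2: 27
Level 3: 9
Level 4: 3
Level 5: 1

The root is level 0 and the size-1 base case is level 5 (the tree spans levels 0 through 5, i.e. 6 levels counting the root), so the depth is the number of divisions: log_3(243) = 5

The recursion tree depth is log_3(243) = 5. At each level, the problem size is divided by 3, so it takes 5 divisions to reduce to a base case of size 1. The algorithm makes 5 recursive calls at each level.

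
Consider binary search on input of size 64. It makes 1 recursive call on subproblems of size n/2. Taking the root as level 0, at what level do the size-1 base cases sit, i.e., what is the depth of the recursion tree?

For divide and conquer with division factor 2:

Problem sizes at each level:
Level 0: 64
Level 1: 32
Level 2: 16
Level 3: 8
Level 4: 4
Level 5: 2
Level 6: 1

The root is level 0 and the size-1 base case is level 6 (the tree spans levels 0 through 6, i.e. 7 levels counting the root), so the depth is the number of divisions: log_2(64) = 6

The recursion tree depth is log_2(64) = 6. At each level, the problem size is divided by 2, so it takes 6 divisions to reduce to a base case of size 1. The algorithm makes 1 recursive call at each level.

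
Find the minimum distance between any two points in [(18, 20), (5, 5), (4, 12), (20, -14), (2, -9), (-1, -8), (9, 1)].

Computing all pairwise distances among 7 points:

d((18, 20), (5, 5)) = 19.8494
d((18, 20), (4, 12)) = 16.1245
d((18, 20), (20, -14)) = 34.0588
d((18, 20), (2, -9)) = 33.121
d((18, 20), (-1, -8)) = 33.8378
d((18, 20), (9, 1)) = 21.0238
d((5, 5), (4, 12)) = 7.0711
d((5, 5), (20, -14)) = 24.2074
d((5, 5), (2, -9)) = 14.3178
d((5, 5), (-1, -8)) = 14.3178
d((5, 5), (9, 1)) = 5.6569
d((4, 12), (20, -14)) = 30.5287
d((4, 12), (2, -9)) = 21.095
d((4, 12), (-1, -8)) = 20.6155
d((4, 12), (9, 1)) = 12.083
d((20, -14), (2, -9)) = 18.6815
d((20, -14), (-1, -8)) = 21.8403
d((20, -14), (9, 1)) = 18.6011
d((2, -9), (-1, -8)) = 3.1623 <-- minimum
d((2, -9), (9, 1)) = 12.2066
d((-1, -8), (9, 1)) = 13.4536

Closest pair: (2, -9) and (-1, -8) with distance 3.1623

The closest pair is (2, -9) and (-1, -8) with Euclidean distance 3.1623. For 7 points, brute-force pairwise comparison is shown above. For large n, the divide-and-conquer algorithm (sort by x, recurse on halves, check the dividing strip) achieves O(n log n).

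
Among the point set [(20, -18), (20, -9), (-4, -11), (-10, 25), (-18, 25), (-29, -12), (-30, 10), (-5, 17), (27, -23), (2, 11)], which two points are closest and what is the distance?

Computing all pairwise distances among 10 points:

d((20, -18), (20, -9)) = 9.0
d((20, -18), (-4, -11)) = 25.0
d((20, -18), (-10, 25)) = 52.4309
d((20, -18), (-18, 25)) = 57.3847
d((20, -18), (-29, -12)) = 49.366
d((20, -18), (-30, 10)) = 57.3062
d((20, -18), (-5, 17)) = 43.0116
d((20, -18), (27, -23)) = 8.6023
d((20, -18), (2, 11)) = 34.1321
d((20, -9), (-4, -11)) = 24.0832
d((20, -9), (-10, 25)) = 45.3431
d((20, -9), (-18, 25)) = 50.9902
d((20, -9), (-29, -12)) = 49.0918
d((20, -9), (-30, 10)) = 53.4883
d((20, -9), (-5, 17)) = 36.0694
d((20, -9), (27, -23)) = 15.6525
d((20, -9), (2, 11)) = 26.9072
d((-4, -11), (-10, 25)) = 36.4966
d((-4, -11), (-18, 25)) = 38.6264
d((-4, -11), (-29, -12)) = 25.02
d((-4, -11), (-30, 10)) = 33.4215
d((-4, -11), (-5, 17)) = 28.0179
d((-4, -11), (27, -23)) = 33.2415
d((-4, -11), (2, 11)) = 22.8035
d((-10, 25), (-18, 25)) = 8.0 <-- minimum
d((-10, 25), (-29, -12)) = 41.5933
d((-10, 25), (-30, 10)) = 25.0
d((-10, 25), (-5, 17)) = 9.434
d((-10, 25), (27, -23)) = 60.6053
d((-10, 25), (2, 11)) = 18.4391
d((-18, 25), (-29, -12)) = 38.6005
d((-18, 25), (-30, 10)) = 19.2094
d((-18, 25), (-5, 17)) = 15.2643
d((-18, 25), (27, -23)) = 65.7951
d((-18, 25), (2, 11)) = 24.4131
d((-29, -12), (-30, 10)) = 22.0227
d((-29, -12), (-5, 17)) = 37.6431
d((-29, -12), (27, -23)) = 57.0701
d((-29, -12), (2, 11)) = 38.6005
d((-30, 10), (-5, 17)) = 25.9615
d((-30, 10), (27, -23)) = 65.8635
d((-30, 10), (2, 11)) = 32.0156
d((-5, 17), (27, -23)) = 51.225
d((-5, 17), (2, 11)) = 9.2195
d((27, -23), (2, 11)) = 42.2019

Closest pair: (-10, 25) and (-18, 25) with distance 8.0

The closest pair is (-10, 25) and (-18, 25) with Euclidean distance 8.0. For 10 points, brute-force pairwise comparison is shown above. For large n, the divide-and-conquer algorithm (sort by x, recurse on halves, check the dividing strip) achieves O(n log n).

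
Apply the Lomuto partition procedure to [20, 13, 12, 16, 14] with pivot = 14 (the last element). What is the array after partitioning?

Lomuto partition with pivot = 14:

Initial array: [20, 13, 12, 16, 14]

arr[0]=20 > 14: no swap
arr[1]=13 <= 14: swap with position 0, array becomes [13, 20, 12, 16, 14]
arr[2]=12 <= 14: swap with position 1, array becomes [13, 12, 20, 16, 14]
arr[3]=16 > 14: no swap

Place pivot at position 2: [13, 12, 14, 16, 20]
Pivot position: 2

After partitioning with pivot 14, the array becomes [13, 12, 14, 16, 20]. The pivot is placed at index 2. All elements to the left of the pivot are <= 14, and all elements to the right are > 14.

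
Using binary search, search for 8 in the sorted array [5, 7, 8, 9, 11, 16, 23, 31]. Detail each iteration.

Binary search for 8 in [5, 7, 8, 9, 11, 16, 23, 31]:

lo=0, hi=7, mid=3, arr[mid]=9 -> 9 > 8, search left half
lo=0, hi=2, mid=1, arr[mid]=7 -> 7 < 8, search right half
lo=2, hi=2, mid=2, arr[mid]=8 -> Found target at index 2!

Binary search finds 8 at index 2 after 3 comparisons. The search repeatedly halves the search space by comparing with the middle element.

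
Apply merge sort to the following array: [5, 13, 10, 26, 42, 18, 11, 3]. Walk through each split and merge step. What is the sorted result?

Merge sort trace:

Split: [5, 13, 10, 26, 42, 18, 11, 3] -> [5, 13, 10, 26] and [42, 18, 11, 3]
  Split: [5, 13, 10, 26] -> [5, 13] and [10, 26]
    Split: [5, 13] -> [5] and [13]
    Merge: [5] + [13] -> [5, 13]
    Split: [10, 26] -> [10] and [26]
    Merge: [10] + [26] -> [10, 26]
  Merge: [5, 13] + [10, 26] -> [5, 10, 13, 26]
  Split: [42, 18, 11, 3] -> [42, 18] and [11, 3]
    Split: [42, 18] -> [42] and [18]
    Merge: [42] + [18] -> [18, 42]
    Split: [11, 3] -> [11] and [3]
    Merge: [11] + [3] -> [3, 11]
  Merge: [18, 42] + [3, 11] -> [3, 11, 18, 42]
Merge: [5, 10, 13, 26] + [3, 11, 18, 42] -> [3, 5, 10, 11, 13, 18, 26, 42]

Final sorted array: [3, 5, 10, 11, 13, 18, 26, 42]

The merge sort proceeds by recursively splitting the array and merging sorted halves.
After all merges, the sorted array is [3, 5, 10, 11, 13, 18, 26, 42].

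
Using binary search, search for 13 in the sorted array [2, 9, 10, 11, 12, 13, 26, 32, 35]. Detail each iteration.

Binary search for 13 in [2, 9, 10, 11, 12, 13, 26, 32, 35]:

lo=0, hi=8, mid=4, arr[mid]=12 -> 12 < 13, search right half
lo=5, hi=8, mid=6, arr[mid]=26 -> 26 > 13, search left half
lo=5, hi=5, mid=5, arr[mid]=13 -> Found target at index 5!

Binary search finds 13 at index 5 after 3 comparisons. The search repeatedly halves the search space by comparing with the middle element.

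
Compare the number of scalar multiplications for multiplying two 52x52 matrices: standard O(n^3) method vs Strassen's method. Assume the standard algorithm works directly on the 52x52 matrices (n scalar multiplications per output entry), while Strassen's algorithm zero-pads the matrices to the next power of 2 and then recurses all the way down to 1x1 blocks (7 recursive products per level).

Matrix multiplication for 52x52 matrices:

Strassen's algorithm requires power-of-2 dimensions. Pad 52x52 to 64x64 (next power of 2).

Standard algorithm: 52^3 = 140608 multiplications
Strassen's algorithm: 7^(log2(64)) = 7^6 = 117649 multiplications
Savings: 140608 - 117649 = 22959 multiplications

Standard: 140608 multiplications (52^3). Strassen: 117649 multiplications (7^6, after padding to 64x64). Strassen reduces 8 recursive multiplications to 7 at each level.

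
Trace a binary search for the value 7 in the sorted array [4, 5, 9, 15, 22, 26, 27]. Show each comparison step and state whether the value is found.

Binary search for 7 in [4, 5, 9, 15, 22, 26, 27]:

lo=0, hi=6, mid=3, arr[mid]=15 -> 15 > 7, search left half
lo=0, hi=2, mid=1, arr[mid]=5 -> 5 < 7, search right half
lo=2, hi=2, mid=2, arr[mid]=9 -> 9 > 7, search left half
lo=2 > hi=1, target 7 not found

Binary search determines that 7 is not in the array after 3 comparisons. The search space was exhausted without finding the target.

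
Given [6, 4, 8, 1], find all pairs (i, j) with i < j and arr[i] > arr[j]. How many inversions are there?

Finding inversions in [6, 4, 8, 1]:

(0, 1): arr[0]=6 > arr[1]=4
(0, 3): arr[0]=6 > arr[3]=1
(1, 3): arr[1]=4 > arr[3]=1
(2, 3): arr[2]=8 > arr[3]=1

Total inversions: 4

The array has 4 inversion(s): (0,1), (0,3), (1,3), (2,3). Each pair (i,j) satisfies i < j and arr[i] > arr[j].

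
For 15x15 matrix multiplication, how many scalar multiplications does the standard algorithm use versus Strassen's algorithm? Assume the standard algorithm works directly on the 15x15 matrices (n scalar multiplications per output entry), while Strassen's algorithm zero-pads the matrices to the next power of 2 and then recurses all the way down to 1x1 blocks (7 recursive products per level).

Matrix multiplication for 15x15 matrices:

Strassen's algorithm requires power-of-2 dimensions. Pad 15x15 to 16x16 (next power of 2).

Standard algorithm: 15^3 = 3375 multiplications
Strassen's algorithm: 7^(log2(16)) = 7^4 = 2401 multiplications
Savings: 3375 - 2401 = 974 multiplications

Standard: 3375 multiplications (15^3). Strassen: 2401 multiplications (7^4, after padding to 16x16). Strassen reduces 8 recursive multiplications to 7 at each level.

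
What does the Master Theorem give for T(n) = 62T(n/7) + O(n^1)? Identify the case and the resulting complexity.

Master Theorem for T(n) = 62T(n/7) + O(n^1):

a = 62, b = 7, c = 1
log_b(a) = log_7(62) = 2.1209

Case 1: c = 1 < log_7(62) = 2.1209
T(n) = O(n^(log_7 62))

For T(n) = 62T(n/7) + O(n^1): log_7(62) = 2.1209. This is Case 1 of the Master Theorem (c < log_b(a), work dominated by leaves), giving O(n^(log_7 62)).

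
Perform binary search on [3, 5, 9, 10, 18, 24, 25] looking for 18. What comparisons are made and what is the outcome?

Binary search for 18 in [3, 5, 9, 10, 18, 24, 25]:

lo=0, hi=6, mid=3, arr[mid]=10 -> 10 < 18, search right half
lo=4, hi=6, mid=5, arr[mid]=24 -> 24 > 18, search left half
lo=4, hi=4, mid=4, arr[mid]=18 -> Found target at index 4!

Binary search finds 18 at index 4 after 3 comparisons. The search repeatedly halves the search space by comparing with the middle element.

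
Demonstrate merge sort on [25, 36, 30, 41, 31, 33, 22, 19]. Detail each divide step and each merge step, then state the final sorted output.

Merge sort trace:

Split: [25, 36, 30, 41, 31, 33, 22, 19] -> [25, 36, 30, 41] and [31, 33, 22, 19]
  Split: [25, 36, 30, 41] -> [25, 36] and [30, 41]
    Split: [25, 36] -> [25] and [36]
    Merge: [25] + [36] -> [25, 36]
    Split: [30, 41] -> [30] and [41]
    Merge: [30] + [41] -> [30, 41]
  Merge: [25, 36] + [30, 41] -> [25, 30, 36, 41]
  Split: [31, 33, 22, 19] -> [31, 33] and [22, 19]
    Split: [31, 33] -> [31] and [33]
    Merge: [31] + [33] -> [31, 33]
    Split: [22, 19] -> [22] and [19]
    Merge: [22] + [19] -> [19, 22]
  Merge: [31, 33] + [19, 22] -> [19, 22, 31, 33]
Merge: [25, 30, 36, 41] + [19, 22, 31, 33] -> [19, 22, 25, 30, 31, 33, 36, 41]

Final sorted array: [19, 22, 25, 30, 31, 33, 36, 41]

The merge sort proceeds by recursively splitting the array and merging sorted halves.
After all merges, the sorted array is [19, 22, 25, 30, 31, 33, 36, 41].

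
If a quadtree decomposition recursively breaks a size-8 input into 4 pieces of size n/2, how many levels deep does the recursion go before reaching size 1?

For divide and conquer with division factor 2:

Problem sizes at each level:
Level 0: 8
Level 1: 4
Level 2: 2
Level 3: 1

The root is level 0 and the size-1 base case is level 3 (the tree spans levels 0 through 3, i.e. 4 levels counting the root), so the depth is the number of divisions: log_2(8) = 3

The recursion tree depth is log_2(8) = 3. At each level, the problem size is divided by 2, so it takes 3 divisions to reduce to a base case of size 1. The algorithm makes 4 recursive calls at each level.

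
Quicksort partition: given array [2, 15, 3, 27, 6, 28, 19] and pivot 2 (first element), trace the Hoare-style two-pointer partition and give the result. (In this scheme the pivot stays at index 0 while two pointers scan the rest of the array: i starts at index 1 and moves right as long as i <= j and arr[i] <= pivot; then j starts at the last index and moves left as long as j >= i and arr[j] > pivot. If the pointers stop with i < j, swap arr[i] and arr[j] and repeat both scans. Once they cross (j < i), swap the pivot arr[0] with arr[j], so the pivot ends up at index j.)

Hoare-style two-pointer partition with pivot = 2:

Initial array: [2, 15, 3, 27, 6, 28, 19]

Pointers start at i = 1, j = 6.
i ends at 1, j ends at 0: the pointers have crossed (j < i), so scanning stops.

j = 0, so swapping arr[0] with arr[j] leaves the pivot at position 0: [2, 15, 3, 27, 6, 28, 19]
Pivot position: 0

After partitioning with pivot 2, the array becomes [2, 15, 3, 27, 6, 28, 19]. The pivot is placed at index 0. All elements to the left of the pivot are <= 2, and all elements to the right are > 2.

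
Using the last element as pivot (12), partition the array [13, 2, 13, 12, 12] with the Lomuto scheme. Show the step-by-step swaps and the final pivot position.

Lomuto partition with pivot = 12:

Initial array: [13, 2, 13, 12, 12]

arr[0]=13 > 12: no swap
arr[1]=2 <= 12: swap with position 0, array becomes [2, 13, 13, 12, 12]
arr[2]=13 > 12: no swap
arr[3]=12 <= 12: swap with position 1, array becomes [2, 12, 13, 13, 12]

Place pivot at position 2: [2, 12, 12, 13, 13]
Pivot position: 2

After partitioning with pivot 12, the array becomes [2, 12, 12, 13, 13]. The pivot is placed at index 2. All elements to the left of the pivot are <= 12, and all elements to the right are > 12.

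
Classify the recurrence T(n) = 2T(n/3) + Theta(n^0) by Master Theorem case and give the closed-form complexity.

Master Theorem for T(n) = 2T(n/3) + O(n^0):

a = 2, b = 3, c = 0
log_b(a) = log_3(2) = 0.6309

Case 1: c = 0 < log_3(2) = 0.6309
T(n) = O(n^(log_3 2))

For T(n) = 2T(n/3) + O(n^0): log_3(2) = 0.6309. This is Case 1 of the Master Theorem (c < log_b(a), work dominated by leaves), giving O(n^(log_3 2)).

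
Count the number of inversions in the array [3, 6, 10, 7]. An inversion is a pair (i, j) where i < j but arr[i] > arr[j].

Finding inversions in [3, 6, 10, 7]:

(2, 3): arr[2]=10 > arr[3]=7

Total inversions: 1

The array has 1 inversion(s): (2,3). Each pair (i,j) satisfies i < j and arr[i] > arr[j].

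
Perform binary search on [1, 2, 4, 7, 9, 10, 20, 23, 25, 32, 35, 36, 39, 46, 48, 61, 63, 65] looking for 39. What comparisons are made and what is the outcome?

Binary search for 39 in [1, 2, 4, 7, 9, 10, 20, 23, 25, 32, 35, 36, 39, 46, 48, 61, 63, 65]:

lo=0, hi=17, mid=8, arr[mid]=25 -> 25 < 39, search right half
lo=9, hi=17, mid=13, arr[mid]=46 -> 46 > 39, search left half
lo=9, hi=12, mid=10, arr[mid]=35 -> 35 < 39, search right half
lo=11, hi=12, mid=11, arr[mid]=36 -> 36 < 39, search right half
lo=12, hi=12, mid=12, arr[mid]=39 -> Found target at index 12!

Binary search finds 39 at index 12 after 5 comparisons. The search repeatedly halves the search space by comparing with the middle element.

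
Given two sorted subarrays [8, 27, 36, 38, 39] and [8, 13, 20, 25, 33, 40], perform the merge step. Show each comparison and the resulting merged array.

Merging process:

Compare 8 vs 8: take 8 from left. Merged: [8]
Compare 27 vs 8: take 8 from right. Merged: [8, 8]
Compare 27 vs 13: take 13 from right. Merged: [8, 8, 13]
Compare 27 vs 20: take 20 from right. Merged: [8, 8, 13, 20]
Compare 27 vs 25: take 25 from right. Merged: [8, 8, 13, 20, 25]
Compare 27 vs 33: take 27 from left. Merged: [8, 8, 13, 20, 25, 27]
Compare 36 vs 33: take 33 from right. Merged: [8, 8, 13, 20, 25, 27, 33]
Compare 36 vs 40: take 36 from left. Merged: [8, 8, 13, 20, 25, 27, 33, 36]
Compare 38 vs 40: take 38 from left. Merged: [8, 8, 13, 20, 25, 27, 33, 36, 38]
Compare 39 vs 40: take 39 from left. Merged: [8, 8, 13, 20, 25, 27, 33, 36, 38, 39]
Append remaining from right: [40]. Merged: [8, 8, 13, 20, 25, 27, 33, 36, 38, 39, 40]

Final merged array: [8, 8, 13, 20, 25, 27, 33, 36, 38, 39, 40]
Total comparisons: 10

The merged array is [8, 8, 13, 20, 25, 27, 33, 36, 38, 39, 40], requiring 10 comparisons. The merge step runs in O(n) time where n is the total number of elements.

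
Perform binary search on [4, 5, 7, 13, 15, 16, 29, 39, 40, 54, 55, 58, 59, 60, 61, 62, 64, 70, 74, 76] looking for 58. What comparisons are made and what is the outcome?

Binary search for 58 in [4, 5, 7, 13, 15, 16, 29, 39, 40, 54, 55, 58, 59, 60, 61, 62, 64, 70, 74, 76]:

lo=0, hi=19, mid=9, arr[mid]=54 -> 54 < 58, search right half
lo=10, hi=19, mid=14, arr[mid]=61 -> 61 > 58, search left half
lo=10, hi=13, mid=11, arr[mid]=58 -> Found target at index 11!

Binary search finds 58 at index 11 after 3 comparisons. The search repeatedly halves the search space by comparing with the middle element.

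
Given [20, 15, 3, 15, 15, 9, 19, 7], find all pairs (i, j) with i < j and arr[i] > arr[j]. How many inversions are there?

Finding inversions in [20, 15, 3, 15, 15, 9, 19, 7]:

(0, 1): arr[0]=20 > arr[1]=15
(0, 2): arr[0]=20 > arr[2]=3
(0, 3): arr[0]=20 > arr[3]=15
(0, 4): arr[0]=20 > arr[4]=15
(0, 5): arr[0]=20 > arr[5]=9
(0, 6): arr[0]=20 > arr[6]=19
(0, 7): arr[0]=20 > arr[7]=7
(1, 2): arr[1]=15 > arr[2]=3
(1, 5): arr[1]=15 > arr[5]=9
(1, 7): arr[1]=15 > arr[7]=7
(3, 5): arr[3]=15 > arr[5]=9
(3, 7): arr[3]=15 > arr[7]=7
(4, 5): arr[4]=15 > arr[5]=9
(4, 7): arr[4]=15 > arr[7]=7
(5, 7): arr[5]=9 > arr[7]=7
(6, 7): arr[6]=19 > arr[7]=7

Total inversions: 16

The array has 16 inversion(s): (0,1), (0,2), (0,3), (0,4), (0,5), (0,6), (0,7), (1,2), (1,5), (1,7), (3,5), (3,7), (4,5), (4,7), (5,7), (6,7). Each pair (i,j) satisfies i < j and arr[i] > arr[j].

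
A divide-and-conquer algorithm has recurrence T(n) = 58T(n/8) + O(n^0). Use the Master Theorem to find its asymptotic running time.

Master Theorem for T(n) = 58T(n/8) + O(n^0):

a = 58, b = 8, c = 0
log_b(a) = log_8(58) = 1.9527

Case 1: c = 0 < log_8(58) = 1.9527
T(n) = O(n^(log_8 58))

For T(n) = 58T(n/8) + O(n^0): log_8(58) = 1.9527. This is Case 1 of the Master Theorem (c < log_b(a), work dominated by leaves), giving O(n^(log_8 58)).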